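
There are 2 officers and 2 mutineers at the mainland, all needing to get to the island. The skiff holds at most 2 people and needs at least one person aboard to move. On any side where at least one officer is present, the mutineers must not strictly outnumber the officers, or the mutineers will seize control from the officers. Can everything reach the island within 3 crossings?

Counting alone: each trip to the island takes at most 2 across and each return brings at least 1 back, so after t trips out (and t−1 returns) at most 2t − (t−1) of the 4 are across; that first reaches 4 at t = 3, so at least 5 crossings are needed.
Since 3 < 5, 3 crossings cannot be enough. (The shortest complete plan in fact takes 5:)
1. 2 mutineers → the island.  (the mainland: 2O 0M; the island: 0O 2M)
2. 1 mutineer ← the mainland.  (the mainland: 2O 1M; the island: 0O 1M)
3. 2 officers → the island.  (the mainland: 0O 1M; the island: 2O 1M)
4. 1 mutineer ← the mainland.  (the mainland: 0O 2M; the island: 2O 0M)
5. 2 mutineers → the island.  (the mainland: 0O 0M; the island: 2O 2M)

No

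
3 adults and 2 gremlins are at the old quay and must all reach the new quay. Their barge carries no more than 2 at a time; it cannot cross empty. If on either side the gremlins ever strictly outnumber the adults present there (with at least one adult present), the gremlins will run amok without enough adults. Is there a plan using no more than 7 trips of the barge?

Yes — this plan uses 7 crossings (≤ 7):
1. 2 gremlins → the new quay.  (the old quay: 3A 0G; the new quay: 0A 2G)
2. 1 gremlin ← the old quay.  (the old quay: 3A 1G; the new quay: 0A 1G)
3. 2 adults → the new quay.  (the old quay: 1A 1G; the new quay: 2A 1G)
4. 1 adult ← the old quay.  (the old quay: 2A 1G; the new quay: 1A 1G)
5. 1 adult and 1 gremlin → the new quay.  (the old quay: 1A 0G; the new quay: 2A 2G)
6. 1 gremlin ← the old quay.  (the old quay: 1A 1G; the new quay: 2A 1G)
7. 1 adult and 1 gremlin → the new quay.  (the old quay: 0A 0G; the new quay: 3A 2G)

Yes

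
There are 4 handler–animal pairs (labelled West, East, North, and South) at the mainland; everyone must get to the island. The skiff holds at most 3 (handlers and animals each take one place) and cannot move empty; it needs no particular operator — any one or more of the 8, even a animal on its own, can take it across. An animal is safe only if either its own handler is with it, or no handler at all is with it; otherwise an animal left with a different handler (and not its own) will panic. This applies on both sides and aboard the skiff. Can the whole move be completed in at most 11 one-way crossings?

Yes — this plan uses 9 crossings (≤ 11):
1. animal West and handler West cross → the island.
2. handler West crosses ← the mainland.
3. animal East, handler East, and handler West cross → the island.
4. animal West and handler West cross ← the mainland.
5. handler North, handler South, and handler West cross → the island.
6. animal East crosses ← the mainland.
7. animal East and animal West cross → the island.
8. animal West crosses ← the mainland.
9. animal North, animal South, and animal West cross → the island.

Yes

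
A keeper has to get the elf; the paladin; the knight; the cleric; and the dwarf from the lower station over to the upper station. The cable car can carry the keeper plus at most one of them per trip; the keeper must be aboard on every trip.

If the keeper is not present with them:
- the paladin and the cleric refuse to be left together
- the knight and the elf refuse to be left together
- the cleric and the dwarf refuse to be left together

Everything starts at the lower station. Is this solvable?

No

Whatever the first load, the items left behind include a forbidden pair without the keeper. No opening move is safe, so no plan exists.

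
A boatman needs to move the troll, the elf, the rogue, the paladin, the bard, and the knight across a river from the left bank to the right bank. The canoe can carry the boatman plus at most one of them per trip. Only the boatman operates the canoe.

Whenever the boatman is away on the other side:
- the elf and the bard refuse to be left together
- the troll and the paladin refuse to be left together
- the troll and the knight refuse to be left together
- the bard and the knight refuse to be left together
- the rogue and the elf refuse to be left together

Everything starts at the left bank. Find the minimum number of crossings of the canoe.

impossible

Whatever the first load, the items left behind include a forbidden pair without the boatman. No opening move is safe, so no plan exists.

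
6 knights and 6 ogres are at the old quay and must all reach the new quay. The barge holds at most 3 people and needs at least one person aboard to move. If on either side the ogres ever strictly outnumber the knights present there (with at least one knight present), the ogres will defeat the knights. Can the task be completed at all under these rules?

No

Following every safe sequence of crossings from the start, the most of the 12 that can be at the new quay as the barge arrives there on crossings 1, 3, 5 is 3, 5, 6 respectively; the best ever achieved is 6 of 12.
From crossing 7 on, no configuration arises that was not already reachable earlier: only 17 distinct safe configurations (who is on which side, and where the barge is) can ever be reached, none of them has everyone across, and every continuation just revisits them. They are: 0 knights + 0 ogres across (barge back at the start); 0 knights + 1 ogre across (barge there); 0 knights + 1 ogre across (barge back at the start); 0 knights + 2 ogres across (barge there); 0 knights + 2 ogres across (barge back at the start); 0 knights + 3 ogres across (barge there); 0 knights + 3 ogres across (barge back at the start); 0 knights + 4 ogres across (barge there); 0 knights + 4 ogres across (barge back at the start); 0 knights + 5 ogres across (barge there); 0 knights + 5 ogres across (barge back at the start); 0 knights + 6 ogres across (barge there); 1 knight + 1 ogre across (barge there); 1 knight + 1 ogre across (barge back at the start); 2 knights + 2 ogres across (barge there); 2 knights + 2 ogres across (barge back at the start); 3 knights + 3 ogres across (barge there). So no valid plan exists.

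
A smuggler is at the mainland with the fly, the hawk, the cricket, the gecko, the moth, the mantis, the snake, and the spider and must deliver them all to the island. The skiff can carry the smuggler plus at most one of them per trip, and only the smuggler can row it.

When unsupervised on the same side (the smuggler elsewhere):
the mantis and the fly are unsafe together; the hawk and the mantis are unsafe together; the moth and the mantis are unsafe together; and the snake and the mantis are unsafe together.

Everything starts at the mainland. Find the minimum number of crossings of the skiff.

Following every safe sequence of crossings from the start, the most of the 8 that can be at the island as the skiff arrives there on crossings 1, 3, 5, 7, 9 is 1, 2, 3, 4, 5 respectively; the best ever achieved is 5 of 8.
From crossing 11 on, no configuration arises that was not already reachable earlier: only 88 distinct safe configurations (who is on which side, and where the skiff is) can ever be reached, none of them has everyone across, and every continuation just revisits them. So no valid plan exists.

impossible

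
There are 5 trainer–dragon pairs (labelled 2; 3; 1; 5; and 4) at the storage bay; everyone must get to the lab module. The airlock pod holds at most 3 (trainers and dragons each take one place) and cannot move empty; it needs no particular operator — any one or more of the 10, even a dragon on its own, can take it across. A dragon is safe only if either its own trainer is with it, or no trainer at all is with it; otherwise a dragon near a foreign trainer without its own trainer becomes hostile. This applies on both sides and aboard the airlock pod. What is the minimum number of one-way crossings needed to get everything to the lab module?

11

Counting alone: each trip to the lab module takes at most 3 across and each return brings at least 1 back, so after t trips out (and t−1 returns) at most 3t − (t−1) of the 10 are across; that first reaches 10 at t = 5, so at least 9 crossings are needed.
The safety rule pushes this higher. Following every safe sequence of crossings, the most of the 10 that can be at the lab module as the airlock pod arrives there on crossing 9 is 9 — never all 10.
So no plan with fewer than 11 crossings exists, and this one achieves 11:
1. dragon 2 and trainer 2 cross → the lab module.
2. trainer 2 crosses ← the storage bay.
3. dragon 1, dragon 3, and dragon 5 cross → the lab module.
4. dragon 2 crosses ← the storage bay.
5. trainer 1, trainer 3, and trainer 5 cross → the lab module.
6. dragon 3 and trainer 3 cross ← the storage bay.
7. trainer 2, trainer 3, and trainer 4 cross → the lab module.
8. dragon 1 crosses ← the storage bay.
9. dragon 2 and dragon 3 cross → the lab module.
10. dragon 2 crosses ← the storage bay.
11. dragon 1, dragon 2, and dragon 4 cross → the lab module.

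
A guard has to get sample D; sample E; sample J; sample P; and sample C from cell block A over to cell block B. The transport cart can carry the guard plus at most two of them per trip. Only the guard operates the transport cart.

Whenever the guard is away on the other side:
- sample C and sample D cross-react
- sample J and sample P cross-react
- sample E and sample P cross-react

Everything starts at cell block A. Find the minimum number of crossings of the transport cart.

5

Counting alone: the guard can take at most 2 across per trip to cell block B, so moving all 5 needs at least 3 loaded trips out, with a return between consecutive ones — at least 5 crossings.
The plan below uses exactly 5 crossings, so it is optimal:
1. Guard goes to cell block B with sample D and sample P.  [cell block A: sample C, sample E, sample J | cell block B: sample D, sample P]
2. Guard goes back to cell block A alone.  [cell block A: sample C, sample E, sample J | cell block B: sample D, sample P]
3. Guard goes to cell block B with sample E and sample J.  [cell block A: sample C | cell block B: sample D, sample E, sample J, sample P]
4. Guard goes back to cell block A with sample P.  [cell block A: sample C, sample P | cell block B: sample D, sample E, sample J]
5. Guard goes to cell block B with sample C and sample P.  [cell block A: — | cell block B: sample C, sample D, sample E, sample J, sample P]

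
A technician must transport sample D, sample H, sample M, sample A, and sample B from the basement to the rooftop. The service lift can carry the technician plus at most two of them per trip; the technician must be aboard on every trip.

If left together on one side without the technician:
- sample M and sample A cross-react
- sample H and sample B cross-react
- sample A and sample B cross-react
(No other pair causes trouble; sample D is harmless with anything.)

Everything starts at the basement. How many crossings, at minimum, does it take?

5

Counting alone: the technician can take at most 2 across per trip to the rooftop, so moving all 5 needs at least 3 loaded trips out, with a return between consecutive ones — at least 5 crossings.
The plan below uses exactly 5 crossings, so it is optimal:
1. Technician goes to the rooftop with sample A and sample H.  [the basement: sample B, sample D, sample M | the rooftop: sample A, sample H]
2. Technician goes back to the basement alone.  [the basement: sample B, sample D, sample M | the rooftop: sample A, sample H]
3. Technician goes to the rooftop with sample D.  [the basement: sample B, sample M | the rooftop: sample A, sample D, sample H]
4. Technician goes back to the basement alone.  [the basement: sample B, sample M | the rooftop: sample A, sample D, sample H]
5. Technician goes to the rooftop with sample B and sample M.  [the basement: — | the rooftop: sample A, sample B, sample D, sample H, sample M]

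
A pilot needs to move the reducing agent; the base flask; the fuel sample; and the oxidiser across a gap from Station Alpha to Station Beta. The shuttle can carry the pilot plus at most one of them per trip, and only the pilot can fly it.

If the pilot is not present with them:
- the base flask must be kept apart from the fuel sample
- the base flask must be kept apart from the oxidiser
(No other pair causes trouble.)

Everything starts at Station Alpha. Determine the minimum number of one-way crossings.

Counting alone: the pilot can take at most 1 across per trip to Station Beta, so moving all 4 needs at least 4 loaded trips out, with a return between consecutive ones — at least 7 crossings.
The safety rule pushes this higher. Following every safe sequence of crossings, the most of the 4 that can be at Station Beta as the shuttle arrives there on crossing 7 is 3 — never all 4.
So no plan with fewer than 9 crossings exists, and this one achieves 9:
1. Pilot goes to Station Beta with the base flask.  [Station Alpha: the fuel sample, the oxidiser, the reducing agent | Station Beta: the base flask]
2. Pilot goes back to Station Alpha alone.  [Station Alpha: the fuel sample, the oxidiser, the reducing agent | Station Beta: the base flask]
3. Pilot goes to Station Beta with the reducing agent.  [Station Alpha: the fuel sample, the oxidiser | Station Beta: the base flask, the reducing agent]
4. Pilot goes back to Station Alpha alone.  [Station Alpha: the fuel sample, the oxidiser | Station Beta: the base flask, the reducing agent]
5. Pilot goes to Station Beta with the fuel sample.  [Station Alpha: the oxidiser | Station Beta: the base flask, the fuel sample, the reducing agent]
6. Pilot goes back to Station Alpha with the base flask.  [Station Alpha: the base flask, the oxidiser | Station Beta: the fuel sample, the reducing agent]
7. Pilot goes to Station Beta with the oxidiser.  [Station Alpha: the base flask | Station Beta: the fuel sample, the oxidiser, the reducing agent]
8. Pilot goes back to Station Alpha alone.  [Station Alpha: the base flask | Station Beta: the fuel sample, the oxidiser, the reducing agent]
9. Pilot goes to Station Beta with the base flask.  [Station Alpha: — | Station Beta: the base flask, the fuel sample, the oxidiser, the reducing agent]

9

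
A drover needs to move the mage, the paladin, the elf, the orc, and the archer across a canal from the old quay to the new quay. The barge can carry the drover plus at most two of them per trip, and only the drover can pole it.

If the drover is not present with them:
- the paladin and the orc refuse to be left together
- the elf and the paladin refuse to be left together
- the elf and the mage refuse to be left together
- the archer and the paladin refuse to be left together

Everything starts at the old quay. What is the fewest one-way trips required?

Counting alone: the drover can take at most 2 across per trip to the new quay, so moving all 5 needs at least 3 loaded trips out, with a return between consecutive ones — at least 5 crossings.
The plan below uses exactly 5 crossings, so it is optimal:
1. Drover goes to the new quay with the mage and the paladin.  [the old quay: the archer, the elf, the orc | the new quay: the mage, the paladin]
2. Drover goes back to the old quay alone.  [the old quay: the archer, the elf, the orc | the new quay: the mage, the paladin]
3. Drover goes to the new quay with the archer and the orc.  [the old quay: the elf | the new quay: the archer, the mage, the orc, the paladin]
4. Drover goes back to the old quay with the paladin.  [the old quay: the elf, the paladin | the new quay: the archer, the mage, the orc]
5. Drover goes to the new quay with the elf and the paladin.  [the old quay: — | the new quay: the archer, the elf, the mage, the orc, the paladin]

5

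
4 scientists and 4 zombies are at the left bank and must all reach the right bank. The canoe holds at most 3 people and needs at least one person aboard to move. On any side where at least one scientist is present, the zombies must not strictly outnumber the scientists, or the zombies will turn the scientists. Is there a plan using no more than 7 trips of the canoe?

Counting alone: each trip to the right bank takes at most 3 across and each return brings at least 1 back, so after t trips out (and t−1 returns) at most 3t − (t−1) of the 8 are across; that first reaches 8 at t = 4, so at least 7 crossings are needed.
The safety rule pushes this higher. Following every safe sequence of crossings, the most of the 8 that can be at the right bank as the canoe arrives there on crossing 7 is 7 — never all 8.
So the move cannot be finished within 7 crossings. (The shortest complete plan takes 9:)
1. 2 zombies → the right bank.  (the left bank: 4S 2Z; the right bank: 0S 2Z)
2. 1 zombie ← the left bank.  (the left bank: 4S 3Z; the right bank: 0S 1Z)
3. 3 zombies → the right bank.  (the left bank: 4S 0Z; the right bank: 0S 4Z)
4. 1 zombie ← the left bank.  (the left bank: 4S 1Z; the right bank: 0S 3Z)
5. 3 scientists → the right bank.  (the left bank: 1S 1Z; the right bank: 3S 3Z)
6. 1 scientist and 1 zombie ← the left bank.  (the left bank: 2S 2Z; the right bank: 2S 2Z)
7. 2 scientists → the right bank.  (the left bank: 0S 2Z; the right bank: 4S 2Z)
8. 1 zombie ← the left bank.  (the left bank: 0S 3Z; the right bank: 4S 1Z)
9. 3 zombies → the right bank.  (the left bank: 0S 0Z; the right bank: 4S 4Z)

No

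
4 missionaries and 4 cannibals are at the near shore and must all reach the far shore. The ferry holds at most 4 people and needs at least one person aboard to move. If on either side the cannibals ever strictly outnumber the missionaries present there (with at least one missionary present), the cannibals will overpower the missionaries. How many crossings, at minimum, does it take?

Counting alone: each trip to the far shore takes at most 4 across and each return brings at least 1 back, so after t trips out (and t−1 returns) at most 4t − (t−1) of the 8 are across; that first reaches 8 at t = 3, so at least 5 crossings are needed.
The plan below uses exactly 5 crossings, so it is optimal:
1. 2 cannibals → the far shore.  (the near shore: 4M 2C; the far shore: 0M 2C)
2. 1 cannibal ← the near shore.  (the near shore: 4M 3C; the far shore: 0M 1C)
3. 4 missionaries → the far shore.  (the near shore: 0M 3C; the far shore: 4M 1C)
4. 1 cannibal ← the near shore.  (the near shore: 0M 4C; the far shore: 4M 0C)
5. 4 cannibals → the far shore.  (the near shore: 0M 0C; the far shore: 4M 4C)

5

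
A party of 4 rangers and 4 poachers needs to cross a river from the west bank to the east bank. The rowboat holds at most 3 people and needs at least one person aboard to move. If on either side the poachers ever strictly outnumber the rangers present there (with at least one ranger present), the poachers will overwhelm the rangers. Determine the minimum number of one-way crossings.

Counting alone: each trip to the east bank takes at most 3 across and each return brings at least 1 back, so after t trips out (and t−1 returns) at most 3t − (t−1) of the 8 are across; that first reaches 8 at t = 4, so at least 7 crossings are needed.
The safety rule pushes this higher. Following every safe sequence of crossings, the most of the 8 that can be at the east bank as the rowboat arrives there on crossing 7 is 7 — never all 8.
So no plan with fewer than 9 crossings exists, and this one achieves 9:
1. 2 poachers → the east bank.  (the west bank: 4R 2P; the east bank: 0R 2P)
2. 1 poacher ← the west bank.  (the west bank: 4R 3P; the east bank: 0R 1P)
3. 3 poachers → the east bank.  (the west bank: 4R 0P; the east bank: 0R 4P)
4. 1 poacher ← the west bank.  (the west bank: 4R 1P; the east bank: 0R 3P)
5. 3 rangers → the east bank.  (the west bank: 1R 1P; the east bank: 3R 3P)
6. 1 ranger and 1 poacher ← the west bank.  (the west bank: 2R 2P; the east bank: 2R 2P)
7. 2 rangers → the east bank.  (the west bank: 0R 2P; the east bank: 4R 2P)
8. 1 poacher ← the west bank.  (the west bank: 0R 3P; the east bank: 4R 1P)
9. 3 poachers → the east bank.  (the west bank: 0R 0P; the east bank: 4R 4P)

9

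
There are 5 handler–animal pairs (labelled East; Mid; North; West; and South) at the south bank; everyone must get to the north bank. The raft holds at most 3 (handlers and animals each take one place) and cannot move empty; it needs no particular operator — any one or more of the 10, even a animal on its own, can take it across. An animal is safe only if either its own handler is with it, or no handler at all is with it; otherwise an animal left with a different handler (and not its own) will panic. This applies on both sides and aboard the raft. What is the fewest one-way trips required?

Counting alone: each trip to the north bank takes at most 3 across and each return brings at least 1 back, so after t trips out (and t−1 returns) at most 3t − (t−1) of the 10 are across; that first reaches 10 at t = 5, so at least 9 crossings are needed.
The safety rule pushes this higher. Following every safe sequence of crossings, the most of the 10 that can be at the north bank as the raft arrives there on crossing 9 is 9 — never all 10.
So no plan with fewer than 11 crossings exists, and this one achieves 11:
1. animal East and handler East cross → the north bank.
2. handler East crosses ← the south bank.
3. animal Mid, animal North, and animal West cross → the north bank.
4. animal East crosses ← the south bank.
5. handler Mid, handler North, and handler West cross → the north bank.
6. animal Mid and handler Mid cross ← the south bank.
7. handler East, handler Mid, and handler South cross → the north bank.
8. animal North crosses ← the south bank.
9. animal East and animal Mid cross → the north bank.
10. animal East crosses ← the south bank.
11. animal East, animal North, and animal South cross → the north bank.

11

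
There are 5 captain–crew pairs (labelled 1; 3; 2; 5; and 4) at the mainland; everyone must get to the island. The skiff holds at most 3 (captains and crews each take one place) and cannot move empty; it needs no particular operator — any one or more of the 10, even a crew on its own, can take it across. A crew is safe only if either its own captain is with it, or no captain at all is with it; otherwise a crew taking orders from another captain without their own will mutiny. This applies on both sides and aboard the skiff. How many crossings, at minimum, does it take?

11

Counting alone: each trip to the island takes at most 3 across and each return brings at least 1 back, so after t trips out (and t−1 returns) at most 3t − (t−1) of the 10 are across; that first reaches 10 at t = 5, so at least 9 crossings are needed.
The safety rule pushes this higher. Following every safe sequence of crossings, the most of the 10 that can be at the island as the skiff arrives there on crossing 9 is 9 — never all 10.
So no plan with fewer than 11 crossings exists, and this one achieves 11:
1. captain 1 and crew 1 cross → the island.
2. captain 1 crosses ← the mainland.
3. crew 2, crew 3, and crew 5 cross → the island.
4. crew 1 crosses ← the mainland.
5. captain 2, captain 3, and captain 5 cross → the island.
6. captain 3 and crew 3 cross ← the mainland.
7. captain 1, captain 3, and captain 4 cross → the island.
8. crew 2 crosses ← the mainland.
9. crew 1 and crew 3 cross → the island.
10. crew 1 crosses ← the mainland.
11. crew 1, crew 2, and crew 4 cross → the island.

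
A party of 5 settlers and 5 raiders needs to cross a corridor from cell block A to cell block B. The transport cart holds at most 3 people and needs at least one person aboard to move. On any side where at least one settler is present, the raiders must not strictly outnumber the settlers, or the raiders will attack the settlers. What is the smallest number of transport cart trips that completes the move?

Counting alone: each trip to cell block B takes at most 3 across and each return brings at least 1 back, so after t trips out (and t−1 returns) at most 3t − (t−1) of the 10 are across; that first reaches 10 at t = 5, so at least 9 crossings are needed.
The safety rule pushes this higher. Following every safe sequence of crossings, the most of the 10 that can be at cell block B as the transport cart arrives there on crossing 9 is 9 — never all 10.
So no plan with fewer than 11 crossings exists, and this one achieves 11:
1. 2 raiders → cell block B.  (cell block A: 5S 3R; cell block B: 0S 2R)
2. 1 raider ← cell block A.  (cell block A: 5S 4R; cell block B: 0S 1R)
3. 3 raiders → cell block B.  (cell block A: 5S 1R; cell block B: 0S 4R)
4. 1 raider ← cell block A.  (cell block A: 5S 2R; cell block B: 0S 3R)
5. 3 settlers → cell block B.  (cell block A: 2S 2R; cell block B: 3S 3R)
6. 1 settler and 1 raider ← cell block A.  (cell block A: 3S 3R; cell block B: 2S 2R)
7. 3 settlers → cell block B.  (cell block A: 0S 3R; cell block B: 5S 2R)
8. 1 raider ← cell block A.  (cell block A: 0S 4R; cell block B: 5S 1R)
9. 2 raiders → cell block B.  (cell block A: 0S 2R; cell block B: 5S 3R)
10. 1 raider ← cell block A.  (cell block A: 0S 3R; cell block B: 5S 2R)
11. 3 raiders → cell block B.  (cell block A: 0S 0R; cell block B: 5S 5R)

11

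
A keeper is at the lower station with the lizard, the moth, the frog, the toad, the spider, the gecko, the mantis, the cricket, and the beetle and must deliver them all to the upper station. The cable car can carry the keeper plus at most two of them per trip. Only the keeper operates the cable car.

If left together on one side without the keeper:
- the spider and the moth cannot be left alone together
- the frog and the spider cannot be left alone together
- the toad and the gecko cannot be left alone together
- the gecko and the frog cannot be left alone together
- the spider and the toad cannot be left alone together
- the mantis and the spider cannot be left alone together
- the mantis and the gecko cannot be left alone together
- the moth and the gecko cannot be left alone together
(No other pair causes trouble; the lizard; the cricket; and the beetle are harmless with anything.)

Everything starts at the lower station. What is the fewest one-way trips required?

Counting alone: the keeper can take at most 2 across per trip to the upper station, so moving all 9 needs at least 5 loaded trips out, with a return between consecutive ones — at least 9 crossings.
The safety rule pushes this higher. Following every safe sequence of crossings, the most of the 9 that can be at the upper station as the cable car arrives there on crossing 9 is 8 — never all 9.
So no plan with fewer than 11 crossings exists, and this one achieves 11:
1. Keeper goes to the upper station with the gecko and the spider.  [the lower station: the beetle, the cricket, the frog, the lizard, the mantis, the moth, the toad | the upper station: the gecko, the spider]
2. Keeper goes back to the lower station alone.  [the lower station: the beetle, the cricket, the frog, the lizard, the mantis, the moth, the toad | the upper station: the gecko, the spider]
3. Keeper goes to the upper station with the lizard.  [the lower station: the beetle, the cricket, the frog, the mantis, the moth, the toad | the upper station: the gecko, the lizard, the spider]
4. Keeper goes back to the lower station alone.  [the lower station: the beetle, the cricket, the frog, the mantis, the moth, the toad | the upper station: the gecko, the lizard, the spider]
5. Keeper goes to the upper station with the frog and the moth.  [the lower station: the beetle, the cricket, the mantis, the toad | the upper station: the frog, the gecko, the lizard, the moth, the spider]
6. Keeper goes back to the lower station with the gecko and the spider.  [the lower station: the beetle, the cricket, the gecko, the mantis, the spider, the toad | the upper station: the frog, the lizard, the moth]
7. Keeper goes to the upper station with the mantis and the toad.  [the lower station: the beetle, the cricket, the gecko, the spider | the upper station: the frog, the lizard, the mantis, the moth, the toad]
8. Keeper goes back to the lower station alone.  [the lower station: the beetle, the cricket, the gecko, the spider | the upper station: the frog, the lizard, the mantis, the moth, the toad]
9. Keeper goes to the upper station with the beetle and the cricket.  [the lower station: the gecko, the spider | the upper station: the beetle, the cricket, the frog, the lizard, the mantis, the moth, the toad]
10. Keeper goes back to the lower station alone.  [the lower station: the gecko, the spider | the upper station: the beetle, the cricket, the frog, the lizard, the mantis, the moth, the toad]
11. Keeper goes to the upper station with the gecko and the spider.  [the lower station: — | the upper station: the beetle, the cricket, the frog, the gecko, the lizard, the mantis, the moth, the spider, the toad]

11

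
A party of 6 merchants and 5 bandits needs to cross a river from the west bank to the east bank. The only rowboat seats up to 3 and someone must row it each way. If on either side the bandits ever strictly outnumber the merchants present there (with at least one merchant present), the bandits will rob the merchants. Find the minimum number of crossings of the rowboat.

Counting alone: each trip to the east bank takes at most 3 across and each return brings at least 1 back, so after t trips out (and t−1 returns) at most 3t − (t−1) of the 11 are across; that first reaches 11 at t = 5, so at least 9 crossings are needed.
The plan below uses exactly 9 crossings, so it is optimal:
1. 3 bandits → the east bank.  (the west bank: 6M 2B; the east bank: 0M 3B)
2. 1 bandit ← the west bank.  (the west bank: 6M 3B; the east bank: 0M 2B)
3. 3 merchants → the east bank.  (the west bank: 3M 3B; the east bank: 3M 2B)
4. 1 merchant ← the west bank.  (the west bank: 4M 3B; the east bank: 2M 2B)
5. 2 merchants and 1 bandit → the east bank.  (the west bank: 2M 2B; the east bank: 4M 3B)
6. 1 merchant ← the west bank.  (the west bank: 3M 2B; the east bank: 3M 3B)
7. 2 merchants and 1 bandit → the east bank.  (the west bank: 1M 1B; the east bank: 5M 4B)
8. 1 merchant ← the west bank.  (the west bank: 2M 1B; the east bank: 4M 4B)
9. 2 merchants and 1 bandit → the east bank.  (the west bank: 0M 0B; the east bank: 6M 5B)

9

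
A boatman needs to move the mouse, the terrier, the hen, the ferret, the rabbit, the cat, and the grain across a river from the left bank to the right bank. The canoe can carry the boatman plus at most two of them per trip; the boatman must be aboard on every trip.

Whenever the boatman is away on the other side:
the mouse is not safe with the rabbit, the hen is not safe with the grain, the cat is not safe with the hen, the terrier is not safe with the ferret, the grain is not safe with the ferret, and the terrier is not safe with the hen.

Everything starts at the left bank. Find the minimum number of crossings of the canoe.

Whatever the first load, the items left behind include a forbidden pair without the boatman. No opening move is safe, so no plan exists.

impossible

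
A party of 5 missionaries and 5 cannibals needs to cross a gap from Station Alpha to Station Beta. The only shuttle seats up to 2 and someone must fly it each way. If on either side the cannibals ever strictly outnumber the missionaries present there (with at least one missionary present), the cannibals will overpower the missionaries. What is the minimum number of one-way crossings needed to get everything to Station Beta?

Following every safe sequence of crossings from the start, the most of the 10 that can be at Station Beta as the shuttle arrives there on crossings 1, 3, 5, 7 is 2, 3, 4, 5 respectively; the best ever achieved is 5 of 10.
From crossing 9 on, no configuration arises that was not already reachable earlier: only 13 distinct safe configurations (who is on which side, and where the shuttle is) can ever be reached, none of them has everyone across, and every continuation just revisits them. They are: 0 missionaries + 0 cannibals across (shuttle back at the start); 0 missionaries + 1 cannibal across (shuttle there); 0 missionaries + 1 cannibal across (shuttle back at the start); 0 missionaries + 2 cannibals across (shuttle there); 0 missionaries + 2 cannibals across (shuttle back at the start); 0 missionaries + 3 cannibals across (shuttle there); 0 missionaries + 3 cannibals across (shuttle back at the start); 0 missionaries + 4 cannibals across (shuttle there); 0 missionaries + 4 cannibals across (shuttle back at the start); 0 missionaries + 5 cannibals across (shuttle there); 1 missionary + 1 cannibal across (shuttle there); 1 missionary + 1 cannibal across (shuttle back at the start); 2 missionaries + 2 cannibals across (shuttle there). So no valid plan exists.

impossible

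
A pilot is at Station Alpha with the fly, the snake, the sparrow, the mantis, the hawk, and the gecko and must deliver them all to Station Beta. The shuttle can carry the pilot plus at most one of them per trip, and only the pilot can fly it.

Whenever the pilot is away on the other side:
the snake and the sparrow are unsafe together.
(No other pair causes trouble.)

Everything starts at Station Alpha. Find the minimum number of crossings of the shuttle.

Counting alone: the pilot can take at most 1 across per trip to Station Beta, so moving all 6 needs at least 6 loaded trips out, with a return between consecutive ones — at least 11 crossings.
The plan below uses exactly 11 crossings, so it is optimal:
1. Pilot goes to Station Beta with the snake.
2. Pilot goes back to Station Alpha alone.
3. Pilot goes to Station Beta with the fly.
4. Pilot goes back to Station Alpha alone.
5. Pilot goes to Station Beta with the mantis.
6. Pilot goes back to Station Alpha alone.
7. Pilot goes to Station Beta with the hawk.
8. Pilot goes back to Station Alpha alone.
9. Pilot goes to Station Beta with the gecko.
10. Pilot goes back to Station Alpha alone.
11. Pilot goes to Station Beta with the sparrow.

11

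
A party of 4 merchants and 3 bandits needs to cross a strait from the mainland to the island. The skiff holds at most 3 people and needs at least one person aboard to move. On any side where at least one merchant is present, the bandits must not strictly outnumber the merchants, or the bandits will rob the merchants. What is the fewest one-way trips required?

Counting alone: each trip to the island takes at most 3 across and each return brings at least 1 back, so after t trips out (and t−1 returns) at most 3t − (t−1) of the 7 are across; that first reaches 7 at t = 3, so at least 5 crossings are needed.
The plan below uses exactly 5 crossings, so it is optimal:
1. 3 bandits → the island.  (the mainland: 4M 0B; the island: 0M 3B)
2. 1 bandit ← the mainland.  (the mainland: 4M 1B; the island: 0M 2B)
3. 3 merchants → the island.  (the mainland: 1M 1B; the island: 3M 2B)
4. 1 merchant ← the mainland.  (the mainland: 2M 1B; the island: 2M 2B)
5. 2 merchants and 1 bandit → the island.  (the mainland: 0M 0B; the island: 4M 3B)

5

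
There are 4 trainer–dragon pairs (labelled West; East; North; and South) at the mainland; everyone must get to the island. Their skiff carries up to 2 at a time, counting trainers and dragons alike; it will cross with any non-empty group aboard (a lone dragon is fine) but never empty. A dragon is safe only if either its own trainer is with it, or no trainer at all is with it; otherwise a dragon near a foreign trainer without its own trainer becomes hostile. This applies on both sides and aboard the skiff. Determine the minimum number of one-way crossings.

impossible

Following every safe sequence of crossings from the start, the most of the 8 that can be at the island as the skiff arrives there on crossings 1, 3, 5 is 2, 3, 4 respectively; the best ever achieved is 4 of 8.
From crossing 7 on, no configuration arises that was not already reachable earlier: only 44 distinct safe configurations (who is on which side, and where the skiff is) can ever be reached, none of them has everyone across, and every continuation just revisits them. So no valid plan exists.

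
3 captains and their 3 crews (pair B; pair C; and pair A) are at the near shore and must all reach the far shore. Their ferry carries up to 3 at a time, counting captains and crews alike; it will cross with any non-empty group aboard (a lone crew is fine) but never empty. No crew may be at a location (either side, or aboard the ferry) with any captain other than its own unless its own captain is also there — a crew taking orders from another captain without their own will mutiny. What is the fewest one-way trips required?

Counting alone: each trip to the far shore takes at most 3 across and each return brings at least 1 back, so after t trips out (and t−1 returns) at most 3t − (t−1) of the 6 are across; that first reaches 6 at t = 3, so at least 5 crossings are needed.
The plan below uses exactly 5 crossings, so it is optimal:
1. captain B and crew B cross → the far shore.
2. captain B crosses ← the near shore.
3. captain A, captain B, and captain C cross → the far shore.
4. crew B crosses ← the near shore.
5. crew A, crew B, and crew C cross → the far shore.

5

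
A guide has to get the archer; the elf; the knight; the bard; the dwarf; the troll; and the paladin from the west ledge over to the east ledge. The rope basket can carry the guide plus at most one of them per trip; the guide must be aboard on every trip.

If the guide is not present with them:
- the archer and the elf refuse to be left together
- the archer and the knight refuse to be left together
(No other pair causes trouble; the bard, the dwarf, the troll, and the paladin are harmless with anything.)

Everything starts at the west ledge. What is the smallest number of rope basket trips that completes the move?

15

Counting alone: the guide can take at most 1 across per trip to the east ledge, so moving all 7 needs at least 7 loaded trips out, with a return between consecutive ones — at least 13 crossings.
The safety rule pushes this higher. Following every safe sequence of crossings, the most of the 7 that can be at the east ledge as the rope basket arrives there on crossing 13 is 6 — never all 7.
So no plan with fewer than 15 crossings exists, and this one achieves 15:
1. Guide goes to the east ledge with the archer.  [the west ledge: the bard, the dwarf, the elf, the knight, the paladin, the troll | the east ledge: the archer]
2. Guide goes back to the west ledge alone.  [the west ledge: the bard, the dwarf, the elf, the knight, the paladin, the troll | the east ledge: the archer]
3. Guide goes to the east ledge with the elf.  [the west ledge: the bard, the dwarf, the knight, the paladin, the troll | the east ledge: the archer, the elf]
4. Guide goes back to the west ledge with the archer.  [the west ledge: the archer, the bard, the dwarf, the knight, the paladin, the troll | the east ledge: the elf]
5. Guide goes to the east ledge with the knight.  [the west ledge: the archer, the bard, the dwarf, the paladin, the troll | the east ledge: the elf, the knight]
6. Guide goes back to the west ledge alone.  [the west ledge: the archer, the bard, the dwarf, the paladin, the troll | the east ledge: the elf, the knight]
7. Guide goes to the east ledge with the bard.  [the west ledge: the archer, the dwarf, the paladin, the troll | the east ledge: the bard, the elf, the knight]
8. Guide goes back to the west ledge alone.  [the west ledge: the archer, the dwarf, the paladin, the troll | the east ledge: the bard, the elf, the knight]
9. Guide goes to the east ledge with the dwarf.  [the west ledge: the archer, the paladin, the troll | the east ledge: the bard, the dwarf, the elf, the knight]
10. Guide goes back to the west ledge alone.  [the west ledge: the archer, the paladin, the troll | the east ledge: the bard, the dwarf, the elf, the knight]
11. Guide goes to the east ledge with the troll.  [the west ledge: the archer, the paladin | the east ledge: the bard, the dwarf, the elf, the knight, the troll]
12. Guide goes back to the west ledge alone.  [the west ledge: the archer, the paladin | the east ledge: the bard, the dwarf, the elf, the knight, the troll]
13. Guide goes to the east ledge with the paladin.  [the west ledge: the archer | the east ledge: the bard, the dwarf, the elf, the knight, the paladin, the troll]
14. Guide goes back to the west ledge alone.  [the west ledge: the archer | the east ledge: the bard, the dwarf, the elf, the knight, the paladin, the troll]
15. Guide goes to the east ledge with the archer.  [the west ledge: — | the east ledge: the archer, the bard, the dwarf, the elf, the knight, the paladin, the troll]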